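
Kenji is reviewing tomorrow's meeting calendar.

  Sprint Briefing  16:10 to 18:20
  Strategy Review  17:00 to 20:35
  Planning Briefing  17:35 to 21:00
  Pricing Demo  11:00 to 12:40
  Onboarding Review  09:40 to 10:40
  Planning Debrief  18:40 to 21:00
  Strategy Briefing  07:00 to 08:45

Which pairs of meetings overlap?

Sorted by start: Strategy Briefing, Onboarding Review, Pricing Demo, Sprint Briefing, Strategy Review, Planning Briefing, Planning Debrief.
Onboarding Review starts after Strategy Briefing ends — done with Strategy Briefing.
Pricing Demo starts after Onboarding Review ends — done with Onboarding Review.
Sprint Briefing starts after Pricing Demo ends — done with Pricing Demo.
Strategy Review starts before Sprint Briefing ends → Sprint Briefing and Strategy Review overlap.
Planning Briefing starts before Sprint Briefing ends → Sprint Briefing and Planning Briefing overlap.
Planning Debrief starts after Sprint Briefing ends.
Planning Briefing starts before Strategy Review ends → Strategy Review and Planning Briefing overlap.
Planning Debrief starts before Strategy Review ends → Strategy Review and Planning Debrief overlap.
Planning Debrief starts before Planning Briefing ends → Planning Briefing and Planning Debrief overlap.

Planning Briefing & Planning Debrief, Planning Briefing & Sprint Briefing, Planning Briefing & Strategy Review, Planning Debrief & Strategy Review, Sprint Briefing & Strategy Review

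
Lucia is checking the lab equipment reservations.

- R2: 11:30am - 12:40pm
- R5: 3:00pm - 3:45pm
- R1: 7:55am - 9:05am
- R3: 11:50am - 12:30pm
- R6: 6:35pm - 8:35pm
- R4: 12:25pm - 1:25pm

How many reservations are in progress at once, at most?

3

Sweep the timeline, counting +1 at each start and −1 at each end (ends before starts at a tie):
7:55am start R1 → 1
9:05am end R1 → 0
11:30am start R2 → 1
11:50am start R3 → 2
12:25pm start R4 → 3
12:30pm end R3 → 2
12:40pm end R2 → 1
1:25pm end R4 → 0
3:00pm start R5 → 1
3:45pm end R5 → 0
6:35pm start R6 → 1
8:35pm end R6 → 0
Peak is 3, at 12:25pm (R2, R3, R4).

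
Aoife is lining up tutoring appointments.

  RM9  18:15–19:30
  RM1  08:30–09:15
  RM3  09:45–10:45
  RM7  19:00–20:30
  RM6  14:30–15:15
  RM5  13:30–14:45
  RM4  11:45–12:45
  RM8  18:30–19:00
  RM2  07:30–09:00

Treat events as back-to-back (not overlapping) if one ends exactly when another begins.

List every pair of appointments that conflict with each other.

Sorted by start: RM2, RM1, RM3, RM4, RM5, RM6, RM9, RM8, RM7.
RM1 starts before RM2 ends → RM2 and RM1 overlap.
RM3 starts after RM2 ends, so RM2 has no further overlaps.
RM3 starts after RM1 ends, so RM1 has no further overlaps.
RM4 starts after RM3 ends, so RM3 has no further overlaps.
RM5 starts after RM4 ends, so RM4 has no further overlaps.
RM6 starts before RM5 ends → RM5 and RM6 overlap.
RM9 starts after RM5 ends, so RM5 has no further overlaps.
RM9 starts after RM6 ends, so RM6 has no further overlaps.
RM8 starts before RM9 ends → RM9 and RM8 overlap.
RM7 starts before RM9 ends → RM9 and RM7 overlap.
RM7 starts exactly when RM8 ends (back-to-back, no overlap).

RM1 & RM2, RM5 & RM6, RM7 & RM9, RM8 & RM9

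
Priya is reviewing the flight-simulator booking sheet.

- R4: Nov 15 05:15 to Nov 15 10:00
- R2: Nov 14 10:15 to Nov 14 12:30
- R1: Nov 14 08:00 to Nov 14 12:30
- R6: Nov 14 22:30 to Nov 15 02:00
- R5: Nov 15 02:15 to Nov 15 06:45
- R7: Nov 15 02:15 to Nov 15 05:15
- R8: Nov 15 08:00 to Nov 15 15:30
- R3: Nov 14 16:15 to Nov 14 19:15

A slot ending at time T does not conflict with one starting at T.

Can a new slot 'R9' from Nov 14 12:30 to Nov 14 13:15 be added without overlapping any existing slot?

Yes — the slot is free

R1: ends Nov 14 12:30 at or before R9 starts Nov 14 12:30 → clear.
R2: ends Nov 14 12:30 at or before R9 starts Nov 14 12:30 → clear.
R3: starts Nov 14 16:15 at or after R9 ends Nov 14 13:15 → clear.
R6: starts Nov 14 22:30 at or after R9 ends Nov 14 13:15 → clear.
R5: starts Nov 15 02:15 at or after R9 ends Nov 14 13:15 → clear.
R7: starts Nov 15 02:15 at or after R9 ends Nov 14 13:15 → clear.
R4: starts Nov 15 05:15 at or after R9 ends Nov 14 13:15 → clear.
R8: starts Nov 15 08:00 at or after R9 ends Nov 14 13:15 → clear.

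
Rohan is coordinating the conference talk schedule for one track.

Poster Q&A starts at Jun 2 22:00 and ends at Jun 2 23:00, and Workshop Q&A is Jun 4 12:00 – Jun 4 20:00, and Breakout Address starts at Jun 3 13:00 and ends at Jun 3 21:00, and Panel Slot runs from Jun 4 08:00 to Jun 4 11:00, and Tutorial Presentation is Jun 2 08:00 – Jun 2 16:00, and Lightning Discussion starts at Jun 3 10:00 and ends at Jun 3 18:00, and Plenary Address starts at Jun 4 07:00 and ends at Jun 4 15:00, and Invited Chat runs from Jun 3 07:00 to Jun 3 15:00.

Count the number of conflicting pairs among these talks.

5

Check each pair: they overlap iff neither finishes before the other starts.
Sorted by start: Tutorial Presentation, Poster Q&A, Invited Chat, Lightning Discussion, Breakout Address, Plenary Address, Panel Slot, Workshop Q&A.
Poster Q&A starts after Tutorial Presentation ends, so nothing later overlaps Tutorial Presentation either.
Invited Chat starts after Poster Q&A ends, so nothing later overlaps Poster Q&A either.
Lightning Discussion starts before Invited Chat ends → Invited Chat and Lightning Discussion overlap.
Breakout Address starts before Invited Chat ends → Invited Chat and Breakout Address overlap.
Plenary Address starts after Invited Chat ends, so nothing later overlaps Invited Chat either.
Breakout Address starts before Lightning Discussion ends → Lightning Discussion and Breakout Address overlap.
Plenary Address starts after Lightning Discussion ends, so nothing later overlaps Lightning Discussion either.
Plenary Address starts after Breakout Address ends, so nothing later overlaps Breakout Address either.
Panel Slot starts before Plenary Address ends → Plenary Address and Panel Slot overlap.
Workshop Q&A starts before Plenary Address ends → Plenary Address and Workshop Q&A overlap.
Workshop Q&A starts after Panel Slot ends.
Overlapping pairs: Breakout Address & Invited Chat, Breakout Address & Lightning Discussion, Invited Chat & Lightning Discussion, Panel Slot & Plenary Address, Plenary Address & Workshop Q&A — 5 in total.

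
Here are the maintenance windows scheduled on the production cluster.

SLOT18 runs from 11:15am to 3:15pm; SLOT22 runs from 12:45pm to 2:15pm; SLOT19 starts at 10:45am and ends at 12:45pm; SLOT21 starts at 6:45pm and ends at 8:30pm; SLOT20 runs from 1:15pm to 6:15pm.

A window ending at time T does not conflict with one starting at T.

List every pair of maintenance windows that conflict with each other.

SLOT18 & SLOT19, SLOT18 & SLOT20, SLOT18 & SLOT22, SLOT20 & SLOT22

Check each pair: they overlap iff neither finishes before the other starts.
Sorted by start: SLOT19, SLOT18, SLOT22, SLOT20, SLOT21.
SLOT18 starts before SLOT19 ends → SLOT19 and SLOT18 overlap.
SLOT22 starts exactly when SLOT19 ends (back-to-back, no overlap), so nothing later overlaps SLOT19 either.
SLOT22 starts before SLOT18 ends → SLOT18 and SLOT22 overlap.
SLOT20 starts before SLOT18 ends → SLOT18 and SLOT20 overlap.
SLOT21 starts after SLOT18 ends.
SLOT20 starts before SLOT22 ends → SLOT22 and SLOT20 overlap.
SLOT21 starts after SLOT22 ends.
SLOT21 starts after SLOT20 ends.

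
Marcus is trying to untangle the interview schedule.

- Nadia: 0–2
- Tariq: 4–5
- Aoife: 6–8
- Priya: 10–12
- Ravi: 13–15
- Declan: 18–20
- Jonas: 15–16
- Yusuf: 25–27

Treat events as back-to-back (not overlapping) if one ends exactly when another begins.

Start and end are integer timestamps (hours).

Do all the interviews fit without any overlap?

Yes

Sorted by start: Nadia, Tariq, Aoife, Priya, Ravi, Jonas, Declan, Yusuf.
Tariq starts after Nadia ends; Nadia is clear from here.
Aoife starts after Tariq ends; Tariq is clear from here.
Priya starts after Aoife ends; Aoife is clear from here.
Ravi starts after Priya ends; Priya is clear from here.
Jonas starts exactly when Ravi ends (back-to-back, no overlap); Ravi is clear from here.
Declan starts after Jonas ends; Jonas is clear from here.
Yusuf starts after Declan ends.
Every pair is clear; the schedule has no overlaps.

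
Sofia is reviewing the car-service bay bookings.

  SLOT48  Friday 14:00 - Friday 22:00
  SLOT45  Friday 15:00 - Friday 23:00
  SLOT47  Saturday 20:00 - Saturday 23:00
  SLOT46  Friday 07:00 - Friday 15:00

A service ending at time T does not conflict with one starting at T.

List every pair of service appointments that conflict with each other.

SLOT45 & SLOT48, SLOT46 & SLOT48

Two intervals overlap when each starts before the other ends.
Sorted by start: SLOT46, SLOT48, SLOT45, SLOT47.
SLOT48 starts before SLOT46 ends → SLOT46 and SLOT48 overlap.
SLOT45 starts exactly when SLOT46 ends (back-to-back, no overlap), so SLOT46 has no further overlaps.
SLOT45 starts before SLOT48 ends → SLOT48 and SLOT45 overlap.
SLOT47 starts after SLOT48 ends.
SLOT47 starts after SLOT45 ends.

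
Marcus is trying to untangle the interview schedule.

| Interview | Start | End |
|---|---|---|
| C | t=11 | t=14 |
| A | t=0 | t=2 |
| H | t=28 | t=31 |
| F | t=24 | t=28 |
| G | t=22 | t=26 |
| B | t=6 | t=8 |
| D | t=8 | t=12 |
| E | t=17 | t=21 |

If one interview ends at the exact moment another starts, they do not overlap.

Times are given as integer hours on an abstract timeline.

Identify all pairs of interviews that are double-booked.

C & D, F & G

Sorted by start: A, B, D, C, E, G, F, H.
B starts after A ends; A is clear from here.
D starts exactly when B ends (back-to-back, no overlap); B is clear from here.
C starts before D ends → D and C overlap.
E starts after D ends; D is clear from here.
E starts after C ends; C is clear from here.
G starts after E ends; E is clear from here.
F starts before G ends → G and F overlap.
H starts after G ends.
H starts exactly when F ends (back-to-back, no overlap).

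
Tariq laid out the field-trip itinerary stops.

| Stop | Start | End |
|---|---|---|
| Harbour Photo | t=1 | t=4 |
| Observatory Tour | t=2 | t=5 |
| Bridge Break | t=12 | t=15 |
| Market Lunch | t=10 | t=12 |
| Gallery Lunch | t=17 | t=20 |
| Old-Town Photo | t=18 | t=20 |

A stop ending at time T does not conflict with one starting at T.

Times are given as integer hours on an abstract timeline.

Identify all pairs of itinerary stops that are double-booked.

Sorted by start: Harbour Photo, Observatory Tour, Market Lunch, Bridge Break, Gallery Lunch, Old-Town Photo.
Observatory Tour starts before Harbour Photo ends → Harbour Photo and Observatory Tour overlap.
Market Lunch starts after Harbour Photo ends; Harbour Photo is clear from here.
Market Lunch starts after Observatory Tour ends; Observatory Tour is clear from here.
Bridge Break starts exactly when Market Lunch ends (back-to-back, no overlap); Market Lunch is clear from here.
Gallery Lunch starts after Bridge Break ends; Bridge Break is clear from here.
Old-Town Photo starts before Gallery Lunch ends → Gallery Lunch and Old-Town Photo overlap.

Gallery Lunch & Old-Town Photo, Harbour Photo & Observatory Tour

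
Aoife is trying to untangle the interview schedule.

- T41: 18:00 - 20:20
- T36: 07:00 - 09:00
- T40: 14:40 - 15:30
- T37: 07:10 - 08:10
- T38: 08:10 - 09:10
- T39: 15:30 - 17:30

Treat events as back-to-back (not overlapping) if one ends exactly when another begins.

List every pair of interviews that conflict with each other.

Sorted by start: T36, T37, T38, T40, T39, T41.
T37 starts before T36 ends → T36 and T37 overlap.
T38 starts before T36 ends → T36 and T38 overlap.
T40 starts after T36 ends — done with T36.
T38 starts exactly when T37 ends (back-to-back, no overlap) — done with T37.
T40 starts after T38 ends — done with T38.
T39 starts exactly when T40 ends (back-to-back, no overlap) — done with T40.
T41 starts after T39 ends.

T36 & T37, T36 & T38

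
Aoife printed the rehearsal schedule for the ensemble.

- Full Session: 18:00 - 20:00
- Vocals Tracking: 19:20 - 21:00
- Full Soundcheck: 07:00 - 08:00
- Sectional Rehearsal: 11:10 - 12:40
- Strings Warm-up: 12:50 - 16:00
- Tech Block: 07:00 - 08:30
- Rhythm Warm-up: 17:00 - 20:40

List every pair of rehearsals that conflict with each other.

Full Session & Rhythm Warm-up, Full Session & Vocals Tracking, Full Soundcheck & Tech Block, Rhythm Warm-up & Vocals Tracking

Check each pair: they overlap iff neither finishes before the other starts.
Sorted by start: Tech Block, Full Soundcheck, Sectional Rehearsal, Strings Warm-up, Rhythm Warm-up, Full Session, Vocals Tracking.
Full Soundcheck starts before Tech Block ends → Tech Block and Full Soundcheck overlap.
Sectional Rehearsal starts after Tech Block ends, so Tech Block has no further overlaps.
Sectional Rehearsal starts after Full Soundcheck ends, so Full Soundcheck has no further overlaps.
Strings Warm-up starts after Sectional Rehearsal ends, so Sectional Rehearsal has no further overlaps.
Rhythm Warm-up starts after Strings Warm-up ends, so Strings Warm-up has no further overlaps.
Full Session starts before Rhythm Warm-up ends → Rhythm Warm-up and Full Session overlap.
Vocals Tracking starts before Rhythm Warm-up ends → Rhythm Warm-up and Vocals Tracking overlap.
Vocals Tracking starts before Full Session ends → Full Session and Vocals Tracking overlap.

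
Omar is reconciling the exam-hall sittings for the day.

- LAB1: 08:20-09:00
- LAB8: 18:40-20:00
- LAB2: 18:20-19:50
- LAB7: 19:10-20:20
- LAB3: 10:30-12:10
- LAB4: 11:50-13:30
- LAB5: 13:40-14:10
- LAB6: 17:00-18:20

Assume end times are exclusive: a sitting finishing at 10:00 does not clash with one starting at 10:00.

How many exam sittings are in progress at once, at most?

3

Walk through starts and ends in time order (an end at T is processed before a start at T):
08:20 start LAB1 → 1
09:00 end LAB1 → 0
10:30 start LAB3 → 1
11:50 start LAB4 → 2
12:10 end LAB3 → 1
13:30 end LAB4 → 0
13:40 start LAB5 → 1
14:10 end LAB5 → 0
17:00 start LAB6 → 1
18:20 end LAB6 → 0
18:20 start LAB2 → 1
18:40 start LAB8 → 2
19:10 start LAB7 → 3
19:50 end LAB2 → 2
20:00 end LAB8 → 1
20:20 end LAB7 → 0
Peak is 3, at 19:10 (LAB2, LAB7, LAB8).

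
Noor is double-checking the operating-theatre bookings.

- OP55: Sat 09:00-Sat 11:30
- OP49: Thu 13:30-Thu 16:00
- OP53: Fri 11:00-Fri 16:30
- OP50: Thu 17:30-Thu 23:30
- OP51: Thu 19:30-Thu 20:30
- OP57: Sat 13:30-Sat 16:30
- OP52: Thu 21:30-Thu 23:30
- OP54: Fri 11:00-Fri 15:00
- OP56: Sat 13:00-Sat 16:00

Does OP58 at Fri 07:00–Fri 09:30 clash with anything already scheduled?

OP49: ends Thu 16:00 at or before OP58 starts Fri 07:00 → clear.
OP50: ends Thu 23:30 at or before OP58 starts Fri 07:00 → clear.
OP51: ends Thu 20:30 at or before OP58 starts Fri 07:00 → clear.
OP52: ends Thu 23:30 at or before OP58 starts Fri 07:00 → clear.
OP53: starts Fri 11:00 at or after OP58 ends Fri 09:30 → clear.
OP54: starts Fri 11:00 at or after OP58 ends Fri 09:30 → clear.
OP55: starts Sat 09:00 at or after OP58 ends Fri 09:30 → clear.
OP56: starts Sat 13:00 at or after OP58 ends Fri 09:30 → clear.
OP57: starts Sat 13:30 at or after OP58 ends Fri 09:30 → clear.

No — it doesn't clash with anything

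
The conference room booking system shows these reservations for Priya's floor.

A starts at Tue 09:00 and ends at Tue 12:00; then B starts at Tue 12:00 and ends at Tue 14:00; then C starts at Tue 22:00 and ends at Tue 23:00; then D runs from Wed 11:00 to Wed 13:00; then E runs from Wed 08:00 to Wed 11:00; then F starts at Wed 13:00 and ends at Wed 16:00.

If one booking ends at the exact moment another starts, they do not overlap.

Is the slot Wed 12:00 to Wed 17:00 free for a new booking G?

A: ends Tue 12:00 at or before G starts Wed 12:00 → clear.
B: ends Tue 14:00 at or before G starts Wed 12:00 → clear.
C: ends Tue 23:00 at or before G starts Wed 12:00 → clear.
E: ends Wed 11:00 at or before G starts Wed 12:00 → clear.
D: starts Wed 11:00 before G ends Wed 17:00, and ends Wed 13:00 after G starts Wed 12:00 → overlap.
F: starts Wed 13:00 before G ends Wed 17:00, and ends Wed 16:00 after G starts Wed 12:00 → overlap.
G overlaps D, F.

No — it overlaps D, F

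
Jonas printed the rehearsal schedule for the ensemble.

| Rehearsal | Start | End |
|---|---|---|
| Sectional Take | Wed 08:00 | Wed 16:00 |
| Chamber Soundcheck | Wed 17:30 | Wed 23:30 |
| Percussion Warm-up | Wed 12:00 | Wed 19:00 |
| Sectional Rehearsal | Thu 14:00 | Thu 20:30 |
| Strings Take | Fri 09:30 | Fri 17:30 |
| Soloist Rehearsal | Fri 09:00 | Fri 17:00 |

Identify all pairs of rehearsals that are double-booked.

Check each pair: they overlap iff neither finishes before the other starts.
Sorted by start: Sectional Take, Percussion Warm-up, Chamber Soundcheck, Sectional Rehearsal, Soloist Rehearsal, Strings Take.
Percussion Warm-up starts before Sectional Take ends → Sectional Take and Percussion Warm-up overlap.
Chamber Soundcheck starts after Sectional Take ends, so Sectional Take has no further overlaps.
Chamber Soundcheck starts before Percussion Warm-up ends → Percussion Warm-up and Chamber Soundcheck overlap.
Sectional Rehearsal starts after Percussion Warm-up ends, so Percussion Warm-up has no further overlaps.
Sectional Rehearsal starts after Chamber Soundcheck ends, so Chamber Soundcheck has no further overlaps.
Soloist Rehearsal starts after Sectional Rehearsal ends, so Sectional Rehearsal has no further overlaps.
Strings Take starts before Soloist Rehearsal ends → Soloist Rehearsal and Strings Take overlap.

Chamber Soundcheck & Percussion Warm-up, Percussion Warm-up & Sectional Take, Soloist Rehearsal & Strings Take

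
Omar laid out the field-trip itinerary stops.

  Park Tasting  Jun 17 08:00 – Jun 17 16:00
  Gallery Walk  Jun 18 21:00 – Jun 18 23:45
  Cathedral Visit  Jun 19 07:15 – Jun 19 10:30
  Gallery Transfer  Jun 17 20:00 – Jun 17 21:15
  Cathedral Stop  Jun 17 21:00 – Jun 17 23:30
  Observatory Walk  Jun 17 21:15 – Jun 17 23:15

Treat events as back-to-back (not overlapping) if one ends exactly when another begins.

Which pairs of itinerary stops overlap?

Cathedral Stop & Gallery Transfer, Cathedral Stop & Observatory Walk

Sorted by start: Park Tasting, Gallery Transfer, Cathedral Stop, Observatory Walk, Gallery Walk, Cathedral Visit.
Gallery Transfer starts after Park Tasting ends — done with Park Tasting.
Cathedral Stop starts before Gallery Transfer ends → Gallery Transfer and Cathedral Stop overlap.
Observatory Walk starts exactly when Gallery Transfer ends (back-to-back, no overlap) — done with Gallery Transfer.
Observatory Walk starts before Cathedral Stop ends → Cathedral Stop and Observatory Walk overlap.
Gallery Walk starts after Cathedral Stop ends — done with Cathedral Stop.
Gallery Walk starts after Observatory Walk ends — done with Observatory Walk.
Cathedral Visit starts after Gallery Walk ends.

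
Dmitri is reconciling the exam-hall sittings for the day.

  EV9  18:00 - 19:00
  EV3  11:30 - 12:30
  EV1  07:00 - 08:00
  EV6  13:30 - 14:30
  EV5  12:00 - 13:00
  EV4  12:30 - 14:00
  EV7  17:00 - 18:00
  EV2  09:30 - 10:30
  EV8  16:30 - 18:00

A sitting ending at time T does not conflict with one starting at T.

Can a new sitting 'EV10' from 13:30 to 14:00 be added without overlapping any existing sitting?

No — it overlaps EV4, EV6

EV1: ends 08:00 at or before EV10 starts 13:30 → clear.
EV2: ends 10:30 at or before EV10 starts 13:30 → clear.
EV3: ends 12:30 at or before EV10 starts 13:30 → clear.
EV5: ends 13:00 at or before EV10 starts 13:30 → clear.
EV4: starts 12:30 before EV10 ends 14:00, and ends 14:00 after EV10 starts 13:30 → overlap.
EV6: starts 13:30 before EV10 ends 14:00, and ends 14:30 after EV10 starts 13:30 → overlap.
EV8: starts 16:30 at or after EV10 ends 14:00 → clear.
EV7: starts 17:00 at or after EV10 ends 14:00 → clear.
EV9: starts 18:00 at or after EV10 ends 14:00 → clear.
EV10 overlaps EV4, EV6.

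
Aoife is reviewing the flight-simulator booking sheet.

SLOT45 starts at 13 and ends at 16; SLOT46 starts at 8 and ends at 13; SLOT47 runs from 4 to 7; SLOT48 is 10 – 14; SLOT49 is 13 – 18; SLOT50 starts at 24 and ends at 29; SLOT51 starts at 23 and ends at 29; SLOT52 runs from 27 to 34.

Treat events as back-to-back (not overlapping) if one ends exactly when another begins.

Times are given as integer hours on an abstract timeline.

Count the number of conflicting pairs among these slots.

7

Check each pair: they overlap iff neither finishes before the other starts.
Sorted by start: SLOT47, SLOT46, SLOT48, SLOT45, SLOT49, SLOT51, SLOT50, SLOT52.
SLOT46 starts after SLOT47 ends, so SLOT47 has no further overlaps.
SLOT48 starts before SLOT46 ends → SLOT46 and SLOT48 overlap.
SLOT45 starts exactly when SLOT46 ends (back-to-back, no overlap), so SLOT46 has no further overlaps.
SLOT45 starts before SLOT48 ends → SLOT48 and SLOT45 overlap.
SLOT49 starts before SLOT48 ends → SLOT48 and SLOT49 overlap.
SLOT51 starts after SLOT48 ends, so SLOT48 has no further overlaps.
SLOT49 starts before SLOT45 ends → SLOT45 and SLOT49 overlap.
SLOT51 starts after SLOT45 ends, so SLOT45 has no further overlaps.
SLOT51 starts after SLOT49 ends, so SLOT49 has no further overlaps.
SLOT50 starts before SLOT51 ends → SLOT51 and SLOT50 overlap.
SLOT52 starts before SLOT51 ends → SLOT51 and SLOT52 overlap.
SLOT52 starts before SLOT50 ends → SLOT50 and SLOT52 overlap.
Overlapping pairs: SLOT45 & SLOT48, SLOT45 & SLOT49, SLOT46 & SLOT48, SLOT48 & SLOT49, SLOT50 & SLOT51, SLOT50 & SLOT52, SLOT51 & SLOT52 — 7 in total.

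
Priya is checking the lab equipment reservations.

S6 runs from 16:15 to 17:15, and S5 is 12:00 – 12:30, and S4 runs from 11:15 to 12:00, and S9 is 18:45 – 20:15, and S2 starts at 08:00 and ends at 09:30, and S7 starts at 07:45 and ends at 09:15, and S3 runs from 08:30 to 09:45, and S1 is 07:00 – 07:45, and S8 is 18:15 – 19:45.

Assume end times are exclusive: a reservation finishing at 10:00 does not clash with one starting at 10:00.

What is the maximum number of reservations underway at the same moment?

3

Walk through starts and ends in time order (an end at T is processed before a start at T):
07:00 start S1 → 1
07:45 end S1 → 0
07:45 start S7 → 1
08:00 start S2 → 2
08:30 start S3 → 3
09:15 end S7 → 2
09:30 end S2 → 1
09:45 end S3 → 0
11:15 start S4 → 1
12:00 end S4 → 0
12:00 start S5 → 1
12:30 end S5 → 0
16:15 start S6 → 1
17:15 end S6 → 0
18:15 start S8 → 1
18:45 start S9 → 2
19:45 end S8 → 1
20:15 end S9 → 0
Peak is 3, at 08:30 (S2, S3, S7).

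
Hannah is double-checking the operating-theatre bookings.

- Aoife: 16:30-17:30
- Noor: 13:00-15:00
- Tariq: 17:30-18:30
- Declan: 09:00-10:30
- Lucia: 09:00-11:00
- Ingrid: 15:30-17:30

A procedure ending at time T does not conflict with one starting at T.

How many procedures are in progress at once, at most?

2

Sort all start/end points and keep a running count:
09:00 start Declan → 1
09:00 start Lucia → 2
10:30 end Declan → 1
11:00 end Lucia → 0
13:00 start Noor → 1
15:00 end Noor → 0
15:30 start Ingrid → 1
16:30 start Aoife → 2
17:30 end Aoife → 1
17:30 end Ingrid → 0
17:30 start Tariq → 1
18:30 end Tariq → 0
Peak is 2, at 09:00 (Declan, Lucia).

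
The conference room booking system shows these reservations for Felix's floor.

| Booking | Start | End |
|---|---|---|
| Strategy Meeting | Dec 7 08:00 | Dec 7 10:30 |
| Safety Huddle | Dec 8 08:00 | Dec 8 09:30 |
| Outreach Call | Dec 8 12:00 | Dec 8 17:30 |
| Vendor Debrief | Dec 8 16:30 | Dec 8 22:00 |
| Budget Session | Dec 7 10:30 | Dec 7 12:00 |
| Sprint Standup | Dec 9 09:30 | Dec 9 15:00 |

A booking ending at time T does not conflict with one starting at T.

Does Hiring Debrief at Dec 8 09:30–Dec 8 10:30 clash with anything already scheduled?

Strategy Meeting: ends Dec 7 10:30 at or before Hiring Debrief starts Dec 8 09:30 → clear.
Budget Session: ends Dec 7 12:00 at or before Hiring Debrief starts Dec 8 09:30 → clear.
Safety Huddle: ends Dec 8 09:30 at or before Hiring Debrief starts Dec 8 09:30 → clear.
Outreach Call: starts Dec 8 12:00 at or after Hiring Debrief ends Dec 8 10:30 → clear.
Vendor Debrief: starts Dec 8 16:30 at or after Hiring Debrief ends Dec 8 10:30 → clear.
Sprint Standup: starts Dec 9 09:30 at or after Hiring Debrief ends Dec 8 10:30 → clear.

No — it doesn't clash with anything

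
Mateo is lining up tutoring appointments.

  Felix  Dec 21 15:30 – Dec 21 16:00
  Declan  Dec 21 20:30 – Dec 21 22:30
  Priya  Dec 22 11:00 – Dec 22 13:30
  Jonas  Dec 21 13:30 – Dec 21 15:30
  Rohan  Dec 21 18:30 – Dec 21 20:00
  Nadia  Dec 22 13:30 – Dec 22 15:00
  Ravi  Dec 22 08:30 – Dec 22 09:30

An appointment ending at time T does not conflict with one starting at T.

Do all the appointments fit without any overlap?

Yes

Sorted by start: Jonas, Felix, Rohan, Declan, Ravi, Priya, Nadia.
Felix starts exactly when Jonas ends (back-to-back, no overlap), so nothing later overlaps Jonas either.
Rohan starts after Felix ends, so nothing later overlaps Felix either.
Declan starts after Rohan ends, so nothing later overlaps Rohan either.
Ravi starts after Declan ends, so nothing later overlaps Declan either.
Priya starts after Ravi ends, so nothing later overlaps Ravi either.
Nadia starts exactly when Priya ends (back-to-back, no overlap).
Every pair is clear; the schedule has no overlaps.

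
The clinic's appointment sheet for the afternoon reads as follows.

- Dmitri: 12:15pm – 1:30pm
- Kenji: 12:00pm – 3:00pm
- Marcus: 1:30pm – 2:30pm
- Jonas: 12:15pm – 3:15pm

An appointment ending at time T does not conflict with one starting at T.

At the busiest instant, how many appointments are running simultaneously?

3

Walk through starts and ends in time order (an end at T is processed before a start at T):
12:00pm start Kenji → 1
12:15pm start Dmitri → 2
12:15pm start Jonas → 3
1:30pm end Dmitri → 2
1:30pm start Marcus → 3
2:30pm end Marcus → 2
3:00pm end Kenji → 1
3:15pm end Jonas → 0
Peak is 3, at 12:15pm (Dmitri, Jonas, Kenji).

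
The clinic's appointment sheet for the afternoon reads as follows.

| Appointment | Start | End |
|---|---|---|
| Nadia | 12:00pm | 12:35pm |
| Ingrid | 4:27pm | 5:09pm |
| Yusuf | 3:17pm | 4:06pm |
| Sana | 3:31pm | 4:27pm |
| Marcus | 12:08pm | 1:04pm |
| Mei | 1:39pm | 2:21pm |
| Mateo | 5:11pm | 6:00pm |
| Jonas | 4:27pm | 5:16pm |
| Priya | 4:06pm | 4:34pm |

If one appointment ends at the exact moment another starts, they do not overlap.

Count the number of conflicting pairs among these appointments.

Sorted by start: Nadia, Marcus, Mei, Yusuf, Sana, Priya, Ingrid, Jonas, Mateo.
Marcus starts before Nadia ends → Nadia and Marcus overlap.
Mei starts after Nadia ends, so nothing later overlaps Nadia either.
Mei starts after Marcus ends, so nothing later overlaps Marcus either.
Yusuf starts after Mei ends, so nothing later overlaps Mei either.
Sana starts before Yusuf ends → Yusuf and Sana overlap.
Priya starts exactly when Yusuf ends (back-to-back, no overlap), so nothing later overlaps Yusuf either.
Priya starts before Sana ends → Sana and Priya overlap.
Ingrid starts exactly when Sana ends (back-to-back, no overlap), so nothing later overlaps Sana either.
Ingrid starts before Priya ends → Priya and Ingrid overlap.
Jonas starts before Priya ends → Priya and Jonas overlap.
Mateo starts after Priya ends.
Jonas starts before Ingrid ends → Ingrid and Jonas overlap.
Mateo starts after Ingrid ends.
Mateo starts before Jonas ends → Jonas and Mateo overlap.
Overlapping pairs: Ingrid & Jonas, Ingrid & Priya, Jonas & Mateo, Jonas & Priya, Marcus & Nadia, Priya & Sana, Sana & Yusuf — 7 in total.

7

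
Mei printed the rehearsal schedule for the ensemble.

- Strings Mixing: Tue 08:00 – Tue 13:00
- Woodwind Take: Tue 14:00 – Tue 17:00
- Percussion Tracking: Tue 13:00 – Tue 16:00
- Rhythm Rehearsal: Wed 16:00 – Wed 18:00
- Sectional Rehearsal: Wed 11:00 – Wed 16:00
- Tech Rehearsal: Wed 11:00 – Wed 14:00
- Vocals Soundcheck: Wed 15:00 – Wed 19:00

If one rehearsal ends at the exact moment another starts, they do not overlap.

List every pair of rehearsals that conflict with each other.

Percussion Tracking & Woodwind Take, Rhythm Rehearsal & Vocals Soundcheck, Sectional Rehearsal & Tech Rehearsal, Sectional Rehearsal & Vocals Soundcheck

Sorted by start: Strings Mixing, Percussion Tracking, Woodwind Take, Sectional Rehearsal, Tech Rehearsal, Vocals Soundcheck, Rhythm Rehearsal.
Percussion Tracking starts exactly when Strings Mixing ends (back-to-back, no overlap) — done with Strings Mixing.
Woodwind Take starts before Percussion Tracking ends → Percussion Tracking and Woodwind Take overlap.
Sectional Rehearsal starts after Percussion Tracking ends — done with Percussion Tracking.
Sectional Rehearsal starts after Woodwind Take ends — done with Woodwind Take.
Tech Rehearsal starts before Sectional Rehearsal ends → Sectional Rehearsal and Tech Rehearsal overlap.
Vocals Soundcheck starts before Sectional Rehearsal ends → Sectional Rehearsal and Vocals Soundcheck overlap.
Rhythm Rehearsal starts exactly when Sectional Rehearsal ends (back-to-back, no overlap).
Vocals Soundcheck starts after Tech Rehearsal ends — done with Tech Rehearsal.
Rhythm Rehearsal starts before Vocals Soundcheck ends → Vocals Soundcheck and Rhythm Rehearsal overlap.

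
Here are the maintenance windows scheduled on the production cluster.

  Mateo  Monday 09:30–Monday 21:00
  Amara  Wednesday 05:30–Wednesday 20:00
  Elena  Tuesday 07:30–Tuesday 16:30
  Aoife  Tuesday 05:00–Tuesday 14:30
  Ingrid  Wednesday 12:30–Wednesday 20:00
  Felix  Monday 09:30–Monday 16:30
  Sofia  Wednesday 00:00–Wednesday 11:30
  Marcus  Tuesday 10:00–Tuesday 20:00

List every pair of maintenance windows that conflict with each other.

Two intervals overlap when each starts before the other ends.
Sorted by start: Felix, Mateo, Aoife, Elena, Marcus, Sofia, Amara, Ingrid.
Mateo starts before Felix ends → Felix and Mateo overlap.
Aoife starts after Felix ends — done with Felix.
Aoife starts after Mateo ends — done with Mateo.
Elena starts before Aoife ends → Aoife and Elena overlap.
Marcus starts before Aoife ends → Aoife and Marcus overlap.
Sofia starts after Aoife ends — done with Aoife.
Marcus starts before Elena ends → Elena and Marcus overlap.
Sofia starts after Elena ends — done with Elena.
Sofia starts after Marcus ends — done with Marcus.
Amara starts before Sofia ends → Sofia and Amara overlap.
Ingrid starts after Sofia ends.
Ingrid starts before Amara ends → Amara and Ingrid overlap.

Amara & Ingrid, Amara & Sofia, Aoife & Elena, Aoife & Marcus, Elena & Marcus, Felix & Mateo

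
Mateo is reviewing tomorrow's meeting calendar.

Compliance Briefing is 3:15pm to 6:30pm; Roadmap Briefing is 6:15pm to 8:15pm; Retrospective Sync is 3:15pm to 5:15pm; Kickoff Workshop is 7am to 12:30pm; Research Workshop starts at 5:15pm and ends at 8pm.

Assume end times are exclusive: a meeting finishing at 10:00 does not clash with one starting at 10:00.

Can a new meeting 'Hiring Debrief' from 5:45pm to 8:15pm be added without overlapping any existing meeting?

Kickoff Workshop: ends 12:30pm at or before Hiring Debrief starts 5:45pm → clear.
Compliance Briefing: starts 3:15pm before Hiring Debrief ends 8:15pm, and ends 6:30pm after Hiring Debrief starts 5:45pm → overlap.
Retrospective Sync: ends 5:15pm at or before Hiring Debrief starts 5:45pm → clear.
Research Workshop: starts 5:15pm before Hiring Debrief ends 8:15pm, and ends 8pm after Hiring Debrief starts 5:45pm → overlap.
Roadmap Briefing: starts 6:15pm before Hiring Debrief ends 8:15pm, and ends 8:15pm after Hiring Debrief starts 5:45pm → overlap.
Hiring Debrief overlaps Compliance Briefing, Research Workshop, Roadmap Briefing.

No — it overlaps Compliance Briefing, Research Workshop, Roadmap Briefing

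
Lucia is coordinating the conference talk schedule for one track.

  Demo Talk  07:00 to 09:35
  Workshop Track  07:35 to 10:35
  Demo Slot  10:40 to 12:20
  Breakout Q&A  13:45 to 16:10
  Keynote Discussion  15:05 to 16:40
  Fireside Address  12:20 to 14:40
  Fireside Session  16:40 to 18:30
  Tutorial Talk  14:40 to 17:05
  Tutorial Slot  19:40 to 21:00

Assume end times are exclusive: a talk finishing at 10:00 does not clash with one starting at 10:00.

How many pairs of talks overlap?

Sorted by start: Demo Talk, Workshop Track, Demo Slot, Fireside Address, Breakout Q&A, Tutorial Talk, Keynote Discussion, Fireside Session, Tutorial Slot.
Workshop Track starts before Demo Talk ends → Demo Talk and Workshop Track overlap.
Demo Slot starts after Demo Talk ends, so Demo Talk has no further overlaps.
Demo Slot starts after Workshop Track ends, so Workshop Track has no further overlaps.
Fireside Address starts exactly when Demo Slot ends (back-to-back, no overlap), so Demo Slot has no further overlaps.
Breakout Q&A starts before Fireside Address ends → Fireside Address and Breakout Q&A overlap.
Tutorial Talk starts exactly when Fireside Address ends (back-to-back, no overlap), so Fireside Address has no further overlaps.
Tutorial Talk starts before Breakout Q&A ends → Breakout Q&A and Tutorial Talk overlap.
Keynote Discussion starts before Breakout Q&A ends → Breakout Q&A and Keynote Discussion overlap.
Fireside Session starts after Breakout Q&A ends, so Breakout Q&A has no further overlaps.
Keynote Discussion starts before Tutorial Talk ends → Tutorial Talk and Keynote Discussion overlap.
Fireside Session starts before Tutorial Talk ends → Tutorial Talk and Fireside Session overlap.
Tutorial Slot starts after Tutorial Talk ends.
Fireside Session starts exactly when Keynote Discussion ends (back-to-back, no overlap), so Keynote Discussion has no further overlaps.
Tutorial Slot starts after Fireside Session ends.
Overlapping pairs: Breakout Q&A & Fireside Address, Breakout Q&A & Keynote Discussion, Breakout Q&A & Tutorial Talk, Demo Talk & Workshop Track, Fireside Session & Tutorial Talk, Keynote Discussion & Tutorial Talk — 6 in total.

6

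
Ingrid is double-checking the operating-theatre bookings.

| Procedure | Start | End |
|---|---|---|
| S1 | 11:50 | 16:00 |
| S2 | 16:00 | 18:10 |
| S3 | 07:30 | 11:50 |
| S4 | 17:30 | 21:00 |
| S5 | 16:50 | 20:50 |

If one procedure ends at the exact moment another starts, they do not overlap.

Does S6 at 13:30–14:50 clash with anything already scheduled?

S3: ends 11:50 at or before S6 starts 13:30 → clear.
S1: starts 11:50 before S6 ends 14:50, and ends 16:00 after S6 starts 13:30 → overlap.
S2: starts 16:00 at or after S6 ends 14:50 → clear.
S5: starts 16:50 at or after S6 ends 14:50 → clear.
S4: starts 17:30 at or after S6 ends 14:50 → clear.
S6 overlaps S1.

Yes — it overlaps S1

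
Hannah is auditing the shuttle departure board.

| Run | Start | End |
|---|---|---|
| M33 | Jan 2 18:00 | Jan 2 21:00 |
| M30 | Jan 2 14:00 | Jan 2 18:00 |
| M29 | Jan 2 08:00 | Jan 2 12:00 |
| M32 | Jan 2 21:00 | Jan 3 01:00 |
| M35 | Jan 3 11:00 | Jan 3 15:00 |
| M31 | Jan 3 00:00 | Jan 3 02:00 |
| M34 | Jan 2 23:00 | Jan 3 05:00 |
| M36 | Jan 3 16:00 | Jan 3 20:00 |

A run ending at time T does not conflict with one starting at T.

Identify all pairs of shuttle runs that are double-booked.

Sorted by start: M29, M30, M33, M32, M34, M31, M35, M36.
M30 starts after M29 ends, so nothing later overlaps M29 either.
M33 starts exactly when M30 ends (back-to-back, no overlap), so nothing later overlaps M30 either.
M32 starts exactly when M33 ends (back-to-back, no overlap), so nothing later overlaps M33 either.
M34 starts before M32 ends → M32 and M34 overlap.
M31 starts before M32 ends → M32 and M31 overlap.
M35 starts after M32 ends, so nothing later overlaps M32 either.
M31 starts before M34 ends → M34 and M31 overlap.
M35 starts after M34 ends, so nothing later overlaps M34 either.
M35 starts after M31 ends, so nothing later overlaps M31 either.
M36 starts after M35 ends.

M31 & M32, M31 & M34, M32 & M34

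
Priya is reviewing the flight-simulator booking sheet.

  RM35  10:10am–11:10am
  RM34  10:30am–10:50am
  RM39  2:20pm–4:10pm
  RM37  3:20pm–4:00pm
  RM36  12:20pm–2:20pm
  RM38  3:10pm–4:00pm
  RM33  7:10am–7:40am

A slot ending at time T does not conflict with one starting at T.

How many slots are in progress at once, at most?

Sweep the timeline, counting +1 at each start and −1 at each end (ends before starts at a tie):
7:10am start RM33 → 1
7:40am end RM33 → 0
10:10am start RM35 → 1
10:30am start RM34 → 2
10:50am end RM34 → 1
11:10am end RM35 → 0
12:20pm start RM36 → 1
2:20pm end RM36 → 0
2:20pm start RM39 → 1
3:10pm start RM38 → 2
3:20pm start RM37 → 3
4:00pm end RM37 → 2
4:00pm end RM38 → 1
4:10pm end RM39 → 0
Peak is 3, at 3:20pm (RM37, RM38, RM39).

3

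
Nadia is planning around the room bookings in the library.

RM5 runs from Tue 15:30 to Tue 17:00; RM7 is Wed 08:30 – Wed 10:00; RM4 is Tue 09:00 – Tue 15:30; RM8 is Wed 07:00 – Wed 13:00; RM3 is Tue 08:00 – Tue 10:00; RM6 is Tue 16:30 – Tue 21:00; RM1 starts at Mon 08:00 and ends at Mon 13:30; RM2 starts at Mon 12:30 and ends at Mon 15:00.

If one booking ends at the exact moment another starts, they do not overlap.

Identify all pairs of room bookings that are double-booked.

Sorted by start: RM1, RM2, RM3, RM4, RM5, RM6, RM8, RM7.
RM2 starts before RM1 ends → RM1 and RM2 overlap.
RM3 starts after RM1 ends, so nothing later overlaps RM1 either.
RM3 starts after RM2 ends, so nothing later overlaps RM2 either.
RM4 starts before RM3 ends → RM3 and RM4 overlap.
RM5 starts after RM3 ends, so nothing later overlaps RM3 either.
RM5 starts exactly when RM4 ends (back-to-back, no overlap), so nothing later overlaps RM4 either.
RM6 starts before RM5 ends → RM5 and RM6 overlap.
RM8 starts after RM5 ends, so nothing later overlaps RM5 either.
RM8 starts after RM6 ends, so nothing later overlaps RM6 either.
RM7 starts before RM8 ends → RM8 and RM7 overlap.

RM1 & RM2, RM3 & RM4, RM5 & RM6, RM7 & RM8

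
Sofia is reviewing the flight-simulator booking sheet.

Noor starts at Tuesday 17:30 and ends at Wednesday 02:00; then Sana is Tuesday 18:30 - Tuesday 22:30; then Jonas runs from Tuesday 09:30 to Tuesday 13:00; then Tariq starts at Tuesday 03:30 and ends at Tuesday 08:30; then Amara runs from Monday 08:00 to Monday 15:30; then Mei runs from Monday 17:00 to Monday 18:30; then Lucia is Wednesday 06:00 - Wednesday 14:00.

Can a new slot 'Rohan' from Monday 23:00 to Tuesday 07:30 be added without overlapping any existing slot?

No — it overlaps Tariq

Amara: ends Monday 15:30 at or before Rohan starts Monday 23:00 → clear.
Mei: ends Monday 18:30 at or before Rohan starts Monday 23:00 → clear.
Tariq: starts Tuesday 03:30 before Rohan ends Tuesday 07:30, and ends Tuesday 08:30 after Rohan starts Monday 23:00 → overlap.
Jonas: starts Tuesday 09:30 at or after Rohan ends Tuesday 07:30 → clear.
Noor: starts Tuesday 17:30 at or after Rohan ends Tuesday 07:30 → clear.
Sana: starts Tuesday 18:30 at or after Rohan ends Tuesday 07:30 → clear.
Lucia: starts Wednesday 06:00 at or after Rohan ends Tuesday 07:30 → clear.
Rohan overlaps Tariq.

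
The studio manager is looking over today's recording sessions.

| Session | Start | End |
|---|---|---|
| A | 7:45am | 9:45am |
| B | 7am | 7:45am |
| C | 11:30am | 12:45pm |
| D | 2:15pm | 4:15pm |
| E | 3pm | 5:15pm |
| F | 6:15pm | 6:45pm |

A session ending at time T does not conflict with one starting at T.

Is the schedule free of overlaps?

No

Check each pair: they overlap iff neither finishes before the other starts.
Sorted by start: B, A, C, D, E, F.
A starts exactly when B ends (back-to-back, no overlap), so nothing later overlaps B either.
C starts after A ends, so nothing later overlaps A either.
D starts after C ends, so nothing later overlaps C either.
E starts before D ends → D and E overlap.
That's a conflict, so the schedule is not conflict-free.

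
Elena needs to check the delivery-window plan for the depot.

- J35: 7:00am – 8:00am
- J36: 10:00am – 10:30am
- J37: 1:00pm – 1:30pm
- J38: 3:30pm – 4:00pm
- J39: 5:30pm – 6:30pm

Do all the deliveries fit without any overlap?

Sorted by start: J35, J36, J37, J38, J39.
J36 starts after J35 ends, so nothing later overlaps J35 either.
J37 starts after J36 ends, so nothing later overlaps J36 either.
J38 starts after J37 ends, so nothing later overlaps J37 either.
J39 starts after J38 ends.
Every pair is clear; the schedule has no overlaps.

Yes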